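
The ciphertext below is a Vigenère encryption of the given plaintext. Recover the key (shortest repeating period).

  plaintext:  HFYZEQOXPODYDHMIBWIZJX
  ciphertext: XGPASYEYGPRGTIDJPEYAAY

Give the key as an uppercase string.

  i= 0: X-H = 16 → Q
  i= 1: G-F =  1 → B
  i= 2: P-Y = 17 → R
  i= 3: A-Z =  1 → B
  i= 4: S-E = 14 → O
  i= 5: Y-Q =  8 → I
  i= 6: E-O = 16 → Q
  i= 7: Y-X =  1 → B
  i= 8: G-P = 17 → R
  i= 9: P-O =  1 → B
  i=10: R-D = 14 → O
  i=11: G-Y =  8 → I
  i=12: T-D = 16 → Q
  i=13: I-H =  1 → B
  i=14: D-M = 17 → R
  i=15: J-I =  1 → B
  i=16: P-B = 14 → O
  i=17: E-W =  8 → I
  i=18: Y-I = 16 → Q
  i=19: A-Z =  1 → B
  i=20: A-J = 17 → R
  i=21: Y-X =  1 → B
  shifts repeat with period 6: QBRBOI

QBRBOI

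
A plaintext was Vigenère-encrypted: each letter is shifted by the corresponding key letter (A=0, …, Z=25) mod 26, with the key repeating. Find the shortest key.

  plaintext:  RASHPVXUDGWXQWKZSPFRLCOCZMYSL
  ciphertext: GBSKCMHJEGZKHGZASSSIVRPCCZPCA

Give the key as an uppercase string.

PBADNRK

  i= 0: G-R = 15 → P
  i= 1: B-A =  1 → B
  i= 2: S-S =  0 → A
  i= 3: K-H =  3 → D
  i= 4: C-P = 13 → N
  i= 5: M-V = 17 → R
  i= 6: H-X = 10 → K
  i= 7: J-U = 15 → P
  i= 8: E-D =  1 → B
  i= 9: G-G =  0 → A
  i=10: Z-W =  3 → D
  i=11: K-X = 13 → N
  i=12: H-Q = 17 → R
  i=13: G-W = 10 → K
  i=14: Z-K = 15 → P
  i=15: A-Z =  1 → B
  i=16: S-S =  0 → A
  i=17: S-P =  3 → D
  i=18: S-F = 13 → N
  i=19: I-R = 17 → R
  i=20: V-L = 10 → K
  i=21: R-C = 15 → P
  i=22: P-O =  1 → B
  i=23: C-C =  0 → A
  i=24: C-Z =  3 → D
  i=25: Z-M = 13 → N
  i=26: P-Y = 17 → R
  i=27: C-S = 10 → K
  i=28: A-L = 15 → P
  shifts repeat with period 7: PBADNRK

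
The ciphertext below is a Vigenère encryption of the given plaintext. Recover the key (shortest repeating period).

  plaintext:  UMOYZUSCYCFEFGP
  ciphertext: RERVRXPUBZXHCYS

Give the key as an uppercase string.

XSD

  i= 0: R-U = 23 → X
  i= 1: E-M = 18 → S
  i= 2: R-O =  3 → D
  i= 3: V-Y = 23 → X
  i= 4: R-Z = 18 → S
  i= 5: X-U =  3 → D
  i= 6: P-S = 23 → X
  i= 7: U-C = 18 → S
  i= 8: B-Y =  3 → D
  i= 9: Z-C = 23 → X
  i=10: X-F = 18 → S
  i=11: H-E =  3 → D
  i=12: C-F = 23 → X
  i=13: Y-G = 18 → S
  i=14: S-P =  3 → D
  shifts repeat with period 3: XSD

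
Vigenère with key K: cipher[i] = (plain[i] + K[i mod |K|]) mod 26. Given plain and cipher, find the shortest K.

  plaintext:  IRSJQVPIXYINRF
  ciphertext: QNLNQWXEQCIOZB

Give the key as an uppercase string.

  i= 0: Q-I =  8 → I
  i= 1: N-R = 22 → W
  i= 2: L-S = 19 → T
  i= 3: N-J =  4 → E
  i= 4: Q-Q =  0 → A
  i= 5: W-V =  1 → B
  i= 6: X-P =  8 → I
  i= 7: E-I = 22 → W
  i= 8: Q-X = 19 → T
  i= 9: C-Y =  4 → E
  i=10: I-I =  0 → A
  i=11: O-N =  1 → B
  i=12: Z-R =  8 → I
  i=13: B-F = 22 → W
  shifts repeat with period 6: IWTEAB

IWTEAB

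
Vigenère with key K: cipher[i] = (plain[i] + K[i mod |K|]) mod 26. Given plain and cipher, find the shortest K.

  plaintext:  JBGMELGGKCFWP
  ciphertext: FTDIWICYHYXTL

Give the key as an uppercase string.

WSX

  i= 0: F-J = 22 → W
  i= 1: T-B = 18 → S
  i= 2: D-G = 23 → X
  i= 3: I-M = 22 → W
  i= 4: W-E = 18 → S
  i= 5: I-L = 23 → X
  i= 6: C-G = 22 → W
  i= 7: Y-G = 18 → S
  i= 8: H-K = 23 → X
  i= 9: Y-C = 22 → W
  i=10: X-F = 18 → S
  i=11: T-W = 23 → X
  i=12: L-P = 22 → W
  shifts repeat with period 3: WSX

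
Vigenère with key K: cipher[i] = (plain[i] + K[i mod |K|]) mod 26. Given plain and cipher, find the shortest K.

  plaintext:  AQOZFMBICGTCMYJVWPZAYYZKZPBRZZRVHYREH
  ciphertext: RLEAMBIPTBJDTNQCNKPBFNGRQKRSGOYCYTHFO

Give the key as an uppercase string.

  i= 0: R-A = 17 → R
  i= 1: L-Q = 21 → V
  i= 2: E-O = 16 → Q
  i= 3: A-Z =  1 → B
  i= 4: M-F =  7 → H
  i= 5: B-M = 15 → P
  i= 6: I-B =  7 → H
  i= 7: P-I =  7 → H
  i= 8: T-C = 17 → R
  i= 9: B-G = 21 → V
  i=10: J-T = 16 → Q
  i=11: D-C =  1 → B
  i=12: T-M =  7 → H
  i=13: N-Y = 15 → P
  i=14: Q-J =  7 → H
  i=15: C-V =  7 → H
  i=16: N-W = 17 → R
  i=17: K-P = 21 → V
  i=18: P-Z = 16 → Q
  i=19: B-A =  1 → B
  i=20: F-Y =  7 → H
  i=21: N-Y = 15 → P
  i=22: G-Z =  7 → H
  i=23: R-K =  7 → H
  i=24: Q-Z = 17 → R
  i=25: K-P = 21 → V
  i=26: R-B = 16 → Q
  i=27: S-R =  1 → B
  i=28: G-Z =  7 → H
  i=29: O-Z = 15 → P
  i=30: Y-R =  7 → H
  i=31: C-V =  7 → H
  i=32: Y-H = 17 → R
  i=33: T-Y = 21 → V
  i=34: H-R = 16 → Q
  i=35: F-E =  1 → B
  i=36: O-H =  7 → H
  shifts repeat with period 8: RVQBHPHH

RVQBHPHH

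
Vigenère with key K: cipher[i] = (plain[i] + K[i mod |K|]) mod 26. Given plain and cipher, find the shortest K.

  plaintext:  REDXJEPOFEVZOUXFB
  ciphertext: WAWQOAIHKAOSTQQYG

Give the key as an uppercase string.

  i= 0: W-R =  5 → F
  i= 1: A-E = 22 → W
  i= 2: W-D = 19 → T
  i= 3: Q-X = 19 → T
  i= 4: O-J =  5 → F
  i= 5: A-E = 22 → W
  i= 6: I-P = 19 → T
  i= 7: H-O = 19 → T
  i= 8: K-F =  5 → F
  i= 9: A-E = 22 → W
  i=10: O-V = 19 → T
  i=11: S-Z = 19 → T
  i=12: T-O =  5 → F
  i=13: Q-U = 22 → W
  i=14: Q-X = 19 → T
  i=15: Y-F = 19 → T
  i=16: G-B =  5 → F
  shifts repeat with period 4: FWTT

FWTT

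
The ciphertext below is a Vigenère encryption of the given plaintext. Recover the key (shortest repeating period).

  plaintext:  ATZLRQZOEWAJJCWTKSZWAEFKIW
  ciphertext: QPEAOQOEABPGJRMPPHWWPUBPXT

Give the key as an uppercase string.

  i= 0: Q-A = 16 → Q
  i= 1: P-T = 22 → W
  i= 2: E-Z =  5 → F
  i= 3: A-L = 15 → P
  i= 4: O-R = 23 → X
  i= 5: Q-Q =  0 → A
  i= 6: O-Z = 15 → P
  i= 7: E-O = 16 → Q
  i= 8: A-E = 22 → W
  i= 9: B-W =  5 → F
  i=10: P-A = 15 → P
  i=11: G-J = 23 → X
  i=12: J-J =  0 → A
  i=13: R-C = 15 → P
  i=14: M-W = 16 → Q
  i=15: P-T = 22 → W
  i=16: P-K =  5 → F
  i=17: H-S = 15 → P
  i=18: W-Z = 23 → X
  i=19: W-W =  0 → A
  i=20: P-A = 15 → P
  i=21: U-E = 16 → Q
  i=22: B-F = 22 → W
  i=23: P-K =  5 → F
  i=24: X-I = 15 → P
  i=25: T-W = 23 → X
  shifts repeat with period 7: QWFPXAP

QWFPXAP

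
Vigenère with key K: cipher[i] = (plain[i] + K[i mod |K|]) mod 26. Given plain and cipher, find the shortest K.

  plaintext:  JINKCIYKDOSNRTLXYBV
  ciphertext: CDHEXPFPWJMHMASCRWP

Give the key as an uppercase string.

TVUUVHHF

  i= 0: C-J = 19 → T
  i= 1: D-I = 21 → V
  i= 2: H-N = 20 → U
  i= 3: E-K = 20 → U
  i= 4: X-C = 21 → V
  i= 5: P-I =  7 → H
  i= 6: F-Y =  7 → H
  i= 7: P-K =  5 → F
  i= 8: W-D = 19 → T
  i= 9: J-O = 21 → V
  i=10: M-S = 20 → U
  i=11: H-N = 20 → U
  i=12: M-R = 21 → V
  i=13: A-T =  7 → H
  i=14: S-L =  7 → H
  i=15: C-X =  5 → F
  i=16: R-Y = 19 → T
  i=17: W-B = 21 → V
  i=18: P-V = 20 → U
  shifts repeat with period 8: TVUUVHHF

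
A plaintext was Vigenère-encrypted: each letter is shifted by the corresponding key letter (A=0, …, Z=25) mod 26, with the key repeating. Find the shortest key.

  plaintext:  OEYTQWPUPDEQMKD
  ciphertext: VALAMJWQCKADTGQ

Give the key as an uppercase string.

HWN

  i= 0: V-O =  7 → H
  i= 1: A-E = 22 → W
  i= 2: L-Y = 13 → N
  i= 3: A-T =  7 → H
  i= 4: M-Q = 22 → W
  i= 5: J-W = 13 → N
  i= 6: W-P =  7 → H
  i= 7: Q-U = 22 → W
  i= 8: C-P = 13 → N
  i= 9: K-D =  7 → H
  i=10: A-E = 22 → W
  i=11: D-Q = 13 → N
  i=12: T-M =  7 → H
  i=13: G-K = 22 → W
  i=14: Q-D = 13 → N
  shifts repeat with period 3: HWN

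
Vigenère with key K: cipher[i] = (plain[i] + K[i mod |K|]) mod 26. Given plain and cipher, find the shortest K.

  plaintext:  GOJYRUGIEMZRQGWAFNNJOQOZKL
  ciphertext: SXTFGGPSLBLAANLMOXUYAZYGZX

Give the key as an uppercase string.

  i= 0: S-G = 12 → M
  i= 1: X-O =  9 → J
  i= 2: T-J = 10 → K
  i= 3: F-Y =  7 → H
  i= 4: G-R = 15 → P
  i= 5: G-U = 12 → M
  i= 6: P-G =  9 → J
  i= 7: S-I = 10 → K
  i= 8: L-E =  7 → H
  i= 9: B-M = 15 → P
  i=10: L-Z = 12 → M
  i=11: A-R =  9 → J
  i=12: A-Q = 10 → K
  i=13: N-G =  7 → H
  i=14: L-W = 15 → P
  i=15: M-A = 12 → M
  i=16: O-F =  9 → J
  i=17: X-N = 10 → K
  i=18: U-N =  7 → H
  i=19: Y-J = 15 → P
  i=20: A-O = 12 → M
  i=21: Z-Q =  9 → J
  i=22: Y-O = 10 → K
  i=23: G-Z =  7 → H
  i=24: Z-K = 15 → P
  i=25: X-L = 12 → M
  shifts repeat with period 5: MJKHP

MJKHP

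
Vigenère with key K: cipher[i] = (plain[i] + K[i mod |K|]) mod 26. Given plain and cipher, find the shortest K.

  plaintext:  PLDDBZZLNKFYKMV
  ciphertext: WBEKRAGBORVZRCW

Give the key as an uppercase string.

HQB

  i= 0: W-P =  7 → H
  i= 1: B-L = 16 → Q
  i= 2: E-D =  1 → B
  i= 3: K-D =  7 → H
  i= 4: R-B = 16 → Q
  i= 5: A-Z =  1 → B
  i= 6: G-Z =  7 → H
  i= 7: B-L = 16 → Q
  i= 8: O-N =  1 → B
  i= 9: R-K =  7 → H
  i=10: V-F = 16 → Q
  i=11: Z-Y =  1 → B
  i=12: R-K =  7 → H
  i=13: C-M = 16 → Q
  i=14: W-V =  1 → B
  shifts repeat with period 3: HQB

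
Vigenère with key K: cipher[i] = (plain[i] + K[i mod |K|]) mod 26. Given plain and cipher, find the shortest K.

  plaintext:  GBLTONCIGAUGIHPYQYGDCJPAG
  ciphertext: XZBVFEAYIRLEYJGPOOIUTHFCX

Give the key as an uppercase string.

RYQCR

  i= 0: X-G = 17 → R
  i= 1: Z-B = 24 → Y
  i= 2: B-L = 16 → Q
  i= 3: V-T =  2 → C
  i= 4: F-O = 17 → R
  i= 5: E-N = 17 → R
  i= 6: A-C = 24 → Y
  i= 7: Y-I = 16 → Q
  i= 8: I-G =  2 → C
  i= 9: R-A = 17 → R
  i=10: L-U = 17 → R
  i=11: E-G = 24 → Y
  i=12: Y-I = 16 → Q
  i=13: J-H =  2 → C
  i=14: G-P = 17 → R
  i=15: P-Y = 17 → R
  i=16: O-Q = 24 → Y
  i=17: O-Y = 16 → Q
  i=18: I-G =  2 → C
  i=19: U-D = 17 → R
  i=20: T-C = 17 → R
  i=21: H-J = 24 → Y
  i=22: F-P = 16 → Q
  i=23: C-A =  2 → C
  i=24: X-G = 17 → R
  shifts repeat with period 5: RYQCR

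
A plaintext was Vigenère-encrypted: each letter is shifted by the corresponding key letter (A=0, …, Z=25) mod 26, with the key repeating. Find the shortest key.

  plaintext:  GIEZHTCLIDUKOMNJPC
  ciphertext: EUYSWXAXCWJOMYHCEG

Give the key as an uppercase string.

  i= 0: E-G = 24 → Y
  i= 1: U-I = 12 → M
  i= 2: Y-E = 20 → U
  i= 3: S-Z = 19 → T
  i= 4: W-H = 15 → P
  i= 5: X-T =  4 → E
  i= 6: A-C = 24 → Y
  i= 7: X-L = 12 → M
  i= 8: C-I = 20 → U
  i= 9: W-D = 19 → T
  i=10: J-U = 15 → P
  i=11: O-K =  4 → E
  i=12: M-O = 24 → Y
  i=13: Y-M = 12 → M
  i=14: H-N = 20 → U
  i=15: C-J = 19 → T
  i=16: E-P = 15 → P
  i=17: G-C =  4 → E
  shifts repeat with period 6: YMUTPE

YMUTPE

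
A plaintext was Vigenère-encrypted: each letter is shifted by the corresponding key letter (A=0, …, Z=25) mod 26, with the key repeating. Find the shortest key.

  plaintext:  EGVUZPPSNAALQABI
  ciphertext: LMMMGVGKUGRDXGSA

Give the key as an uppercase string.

  i= 0: L-E =  7 → H
  i= 1: M-G =  6 → G
  i= 2: M-V = 17 → R
  i= 3: M-U = 18 → S
  i= 4: G-Z =  7 → H
  i= 5: V-P =  6 → G
  i= 6: G-P = 17 → R
  i= 7: K-S = 18 → S
  i= 8: U-N =  7 → H
  i= 9: G-A =  6 → G
  i=10: R-A = 17 → R
  i=11: D-L = 18 → S
  i=12: X-Q =  7 → H
  i=13: G-A =  6 → G
  i=14: S-B = 17 → R
  i=15: A-I = 18 → S
  shifts repeat with period 4: HGRS

HGRS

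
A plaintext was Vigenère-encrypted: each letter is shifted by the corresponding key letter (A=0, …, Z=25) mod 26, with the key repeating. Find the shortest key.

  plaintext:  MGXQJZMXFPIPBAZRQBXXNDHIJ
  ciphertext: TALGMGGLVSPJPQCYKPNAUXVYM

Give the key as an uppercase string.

HUOQD

  i= 0: T-M =  7 → H
  i= 1: A-G = 20 → U
  i= 2: L-X = 14 → O
  i= 3: G-Q = 16 → Q
  i= 4: M-J =  3 → D
  i= 5: G-Z =  7 → H
  i= 6: G-M = 20 → U
  i= 7: L-X = 14 → O
  i= 8: V-F = 16 → Q
  i= 9: S-P =  3 → D
  i=10: P-I =  7 → H
  i=11: J-P = 20 → U
  i=12: P-B = 14 → O
  i=13: Q-A = 16 → Q
  i=14: C-Z =  3 → D
  i=15: Y-R =  7 → H
  i=16: K-Q = 20 → U
  i=17: P-B = 14 → O
  i=18: N-X = 16 → Q
  i=19: A-X =  3 → D
  i=20: U-N =  7 → H
  i=21: X-D = 20 → U
  i=22: V-H = 14 → O
  i=23: Y-I = 16 → Q
  i=24: M-J =  3 → D
  shifts repeat with period 5: HUOQD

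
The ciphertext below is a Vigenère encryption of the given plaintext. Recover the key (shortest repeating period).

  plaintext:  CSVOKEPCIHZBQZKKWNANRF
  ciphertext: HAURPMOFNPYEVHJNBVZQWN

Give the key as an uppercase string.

FIZD

  i= 0: H-C =  5 → F
  i= 1: A-S =  8 → I
  i= 2: U-V = 25 → Z
  i= 3: R-O =  3 → D
  i= 4: P-K =  5 → F
  i= 5: M-E =  8 → I
  i= 6: O-P = 25 → Z
  i= 7: F-C =  3 → D
  i= 8: N-I =  5 → F
  i= 9: P-H =  8 → I
  i=10: Y-Z = 25 → Z
  i=11: E-B =  3 → D
  i=12: V-Q =  5 → F
  i=13: H-Z =  8 → I
  i=14: J-K = 25 → Z
  i=15: N-K =  3 → D
  i=16: B-W =  5 → F
  i=17: V-N =  8 → I
  i=18: Z-A = 25 → Z
  i=19: Q-N =  3 → D
  i=20: W-R =  5 → F
  i=21: N-F =  8 → I
  shifts repeat with period 4: FIZD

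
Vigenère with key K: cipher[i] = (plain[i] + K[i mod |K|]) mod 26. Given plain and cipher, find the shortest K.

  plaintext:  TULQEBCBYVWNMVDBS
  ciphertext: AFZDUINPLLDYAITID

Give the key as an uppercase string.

  i= 0: A-T =  7 → H
  i= 1: F-U = 11 → L
  i= 2: Z-L = 14 → O
  i= 3: D-Q = 13 → N
  i= 4: U-E = 16 → Q
  i= 5: I-B =  7 → H
  i= 6: N-C = 11 → L
  i= 7: P-B = 14 → O
  i= 8: L-Y = 13 → N
  i= 9: L-V = 16 → Q
  i=10: D-W =  7 → H
  i=11: Y-N = 11 → L
  i=12: A-M = 14 → O
  i=13: I-V = 13 → N
  i=14: T-D = 16 → Q
  i=15: I-B =  7 → H
  i=16: D-S = 11 → L
  shifts repeat with period 5: HLONQ

HLONQ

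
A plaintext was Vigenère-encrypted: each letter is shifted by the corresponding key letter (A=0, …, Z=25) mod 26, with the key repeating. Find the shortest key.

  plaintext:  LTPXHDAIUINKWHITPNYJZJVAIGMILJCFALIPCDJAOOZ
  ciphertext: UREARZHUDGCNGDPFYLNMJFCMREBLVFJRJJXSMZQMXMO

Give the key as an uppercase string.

JYPDKWHM

  i= 0: U-L =  9 → J
  i= 1: R-T = 24 → Y
  i= 2: E-P = 15 → P
  i= 3: A-X =  3 → D
  i= 4: R-H = 10 → K
  i= 5: Z-D = 22 → W
  i= 6: H-A =  7 → H
  i= 7: U-I = 12 → M
  i= 8: D-U =  9 → J
  i= 9: G-I = 24 → Y
  i=10: C-N = 15 → P
  i=11: N-K =  3 → D
  i=12: G-W = 10 → K
  i=13: D-H = 22 → W
  i=14: P-I =  7 → H
  i=15: F-T = 12 → M
  i=16: Y-P =  9 → J
  i=17: L-N = 24 → Y
  i=18: N-Y = 15 → P
  i=19: M-J =  3 → D
  i=20: J-Z = 10 → K
  i=21: F-J = 22 → W
  i=22: C-V =  7 → H
  i=23: M-A = 12 → M
  i=24: R-I =  9 → J
  i=25: E-G = 24 → Y
  i=26: B-M = 15 → P
  i=27: L-I =  3 → D
  i=28: V-L = 10 → K
  i=29: F-J = 22 → W
  i=30: J-C =  7 → H
  i=31: R-F = 12 → M
  i=32: J-A =  9 → J
  i=33: J-L = 24 → Y
  i=34: X-I = 15 → P
  i=35: S-P =  3 → D
  i=36: M-C = 10 → K
  i=37: Z-D = 22 → W
  i=38: Q-J =  7 → H
  i=39: M-A = 12 → M
  i=40: X-O =  9 → J
  i=41: M-O = 24 → Y
  i=42: O-Z = 15 → P
  shifts repeat with period 8: JYPDKWHM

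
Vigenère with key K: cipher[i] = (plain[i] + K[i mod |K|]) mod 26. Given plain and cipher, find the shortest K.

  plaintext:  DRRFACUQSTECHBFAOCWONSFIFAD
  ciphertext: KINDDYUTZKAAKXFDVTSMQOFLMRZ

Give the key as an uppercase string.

  i= 0: K-D =  7 → H
  i= 1: I-R = 17 → R
  i= 2: N-R = 22 → W
  i= 3: D-F = 24 → Y
  i= 4: D-A =  3 → D
  i= 5: Y-C = 22 → W
  i= 6: U-U =  0 → A
  i= 7: T-Q =  3 → D
  i= 8: Z-S =  7 → H
  i= 9: K-T = 17 → R
  i=10: A-E = 22 → W
  i=11: A-C = 24 → Y
  i=12: K-H =  3 → D
  i=13: X-B = 22 → W
  i=14: F-F =  0 → A
  i=15: D-A =  3 → D
  i=16: V-O =  7 → H
  i=17: T-C = 17 → R
  i=18: S-W = 22 → W
  i=19: M-O = 24 → Y
  i=20: Q-N =  3 → D
  i=21: O-S = 22 → W
  i=22: F-F =  0 → A
  i=23: L-I =  3 → D
  i=24: M-F =  7 → H
  i=25: R-A = 17 → R
  i=26: Z-D = 22 → W
  shifts repeat with period 8: HRWYDWAD

HRWYDWAD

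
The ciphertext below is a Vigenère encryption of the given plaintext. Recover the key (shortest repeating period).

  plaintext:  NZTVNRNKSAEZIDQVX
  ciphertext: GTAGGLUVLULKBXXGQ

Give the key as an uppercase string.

TUHL

  i= 0: G-N = 19 → T
  i= 1: T-Z = 20 → U
  i= 2: A-T =  7 → H
  i= 3: G-V = 11 → L
  i= 4: G-N = 19 → T
  i= 5: L-R = 20 → U
  i= 6: U-N =  7 → H
  i= 7: V-K = 11 → L
  i= 8: L-S = 19 → T
  i= 9: U-A = 20 → U
  i=10: L-E =  7 → H
  i=11: K-Z = 11 → L
  i=12: B-I = 19 → T
  i=13: X-D = 20 → U
  i=14: X-Q =  7 → H
  i=15: G-V = 11 → L
  i=16: Q-X = 19 → T
  shifts repeat with period 4: TUHL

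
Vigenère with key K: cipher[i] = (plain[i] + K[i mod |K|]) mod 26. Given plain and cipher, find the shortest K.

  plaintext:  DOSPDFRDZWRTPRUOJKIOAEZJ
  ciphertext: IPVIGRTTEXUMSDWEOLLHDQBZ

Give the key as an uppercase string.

  i= 0: I-D =  5 → F
  i= 1: P-O =  1 → B
  i= 2: V-S =  3 → D
  i= 3: I-P = 19 → T
  i= 4: G-D =  3 → D
  i= 5: R-F = 12 → M
  i= 6: T-R =  2 → C
  i= 7: T-D = 16 → Q
  i= 8: E-Z =  5 → F
  i= 9: X-W =  1 → B
  i=10: U-R =  3 → D
  i=11: M-T = 19 → T
  i=12: S-P =  3 → D
  i=13: D-R = 12 → M
  i=14: W-U =  2 → C
  i=15: E-O = 16 → Q
  i=16: O-J =  5 → F
  i=17: L-K =  1 → B
  i=18: L-I =  3 → D
  i=19: H-O = 19 → T
  i=20: D-A =  3 → D
  i=21: Q-E = 12 → M
  i=22: B-Z =  2 → C
  i=23: Z-J = 16 → Q
  shifts repeat with period 8: FBDTDMCQ

FBDTDMCQ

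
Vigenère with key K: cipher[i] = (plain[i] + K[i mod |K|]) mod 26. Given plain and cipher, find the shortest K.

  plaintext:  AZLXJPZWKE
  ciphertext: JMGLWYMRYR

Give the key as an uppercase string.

  i= 0: J-A =  9 → J
  i= 1: M-Z = 13 → N
  i= 2: G-L = 21 → V
  i= 3: L-X = 14 → O
  i= 4: W-J = 13 → N
  i= 5: Y-P =  9 → J
  i= 6: M-Z = 13 → N
  i= 7: R-W = 21 → V
  i= 8: Y-K = 14 → O
  i= 9: R-E = 13 → N
  shifts repeat with period 5: JNVON

JNVON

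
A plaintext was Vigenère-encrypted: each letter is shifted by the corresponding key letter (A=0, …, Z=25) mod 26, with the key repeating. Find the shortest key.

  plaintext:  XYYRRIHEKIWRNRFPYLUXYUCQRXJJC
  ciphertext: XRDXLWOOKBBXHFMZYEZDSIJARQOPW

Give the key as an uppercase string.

  i= 0: X-X =  0 → A
  i= 1: R-Y = 19 → T
  i= 2: D-Y =  5 → F
  i= 3: X-R =  6 → G
  i= 4: L-R = 20 → U
  i= 5: W-I = 14 → O
  i= 6: O-H =  7 → H
  i= 7: O-E = 10 → K
  i= 8: K-K =  0 → A
  i= 9: B-I = 19 → T
  i=10: B-W =  5 → F
  i=11: X-R =  6 → G
  i=12: H-N = 20 → U
  i=13: F-R = 14 → O
  i=14: M-F =  7 → H
  i=15: Z-P = 10 → K
  i=16: Y-Y =  0 → A
  i=17: E-L = 19 → T
  i=18: Z-U =  5 → F
  i=19: D-X =  6 → G
  i=20: S-Y = 20 → U
  i=21: I-U = 14 → O
  i=22: J-C =  7 → H
  i=23: A-Q = 10 → K
  i=24: R-R =  0 → A
  i=25: Q-X = 19 → T
  i=26: O-J =  5 → F
  i=27: P-J =  6 → G
  i=28: W-C = 20 → U
  shifts repeat with period 8: ATFGUOHK

ATFGUOHK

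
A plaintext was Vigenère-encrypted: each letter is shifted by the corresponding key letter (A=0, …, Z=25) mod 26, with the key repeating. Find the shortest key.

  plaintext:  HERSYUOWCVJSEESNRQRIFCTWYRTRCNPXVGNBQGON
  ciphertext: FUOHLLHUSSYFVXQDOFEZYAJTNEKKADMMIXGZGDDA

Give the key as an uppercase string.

YQXPNRT

  i= 0: F-H = 24 → Y
  i= 1: U-E = 16 → Q
  i= 2: O-R = 23 → X
  i= 3: H-S = 15 → P
  i= 4: L-Y = 13 → N
  i= 5: L-U = 17 → R
  i= 6: H-O = 19 → T
  i= 7: U-W = 24 → Y
  i= 8: S-C = 16 → Q
  i= 9: S-V = 23 → X
  i=10: Y-J = 15 → P
  i=11: F-S = 13 → N
  i=12: V-E = 17 → R
  i=13: X-E = 19 → T
  i=14: Q-S = 24 → Y
  i=15: D-N = 16 → Q
  i=16: O-R = 23 → X
  i=17: F-Q = 15 → P
  i=18: E-R = 13 → N
  i=19: Z-I = 17 → R
  i=20: Y-F = 19 → T
  i=21: A-C = 24 → Y
  i=22: J-T = 16 → Q
  i=23: T-W = 23 → X
  i=24: N-Y = 15 → P
  i=25: E-R = 13 → N
  i=26: K-T = 17 → R
  i=27: K-R = 19 → T
  i=28: A-C = 24 → Y
  i=29: D-N = 16 → Q
  i=30: M-P = 23 → X
  i=31: M-X = 15 → P
  i=32: I-V = 13 → N
  i=33: X-G = 17 → R
  i=34: G-N = 19 → T
  i=35: Z-B = 24 → Y
  i=36: G-Q = 16 → Q
  i=37: D-G = 23 → X
  i=38: D-O = 15 → P
  i=39: A-N = 13 → N
  shifts repeat with period 7: YQXPNRT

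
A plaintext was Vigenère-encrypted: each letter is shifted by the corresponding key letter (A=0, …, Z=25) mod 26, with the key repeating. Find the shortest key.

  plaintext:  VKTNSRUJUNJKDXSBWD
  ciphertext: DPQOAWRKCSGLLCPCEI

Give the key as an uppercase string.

  i= 0: D-V =  8 → I
  i= 1: P-K =  5 → F
  i= 2: Q-T = 23 → X
  i= 3: O-N =  1 → B
  i= 4: A-S =  8 → I
  i= 5: W-R =  5 → F
  i= 6: R-U = 23 → X
  i= 7: K-J =  1 → B
  i= 8: C-U =  8 → I
  i= 9: S-N =  5 → F
  i=10: G-J = 23 → X
  i=11: L-K =  1 → B
  i=12: L-D =  8 → I
  i=13: C-X =  5 → F
  i=14: P-S = 23 → X
  i=15: C-B =  1 → B
  i=16: E-W =  8 → I
  i=17: I-D =  5 → F
  shifts repeat with period 4: IFXB

IFXB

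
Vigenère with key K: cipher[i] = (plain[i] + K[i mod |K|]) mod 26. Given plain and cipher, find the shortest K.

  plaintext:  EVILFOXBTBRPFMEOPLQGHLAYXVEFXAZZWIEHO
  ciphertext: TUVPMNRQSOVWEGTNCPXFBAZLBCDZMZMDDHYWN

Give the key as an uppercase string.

  i= 0: T-E = 15 → P
  i= 1: U-V = 25 → Z
  i= 2: V-I = 13 → N
  i= 3: P-L =  4 → E
  i= 4: M-F =  7 → H
  i= 5: N-O = 25 → Z
  i= 6: R-X = 20 → U
  i= 7: Q-B = 15 → P
  i= 8: S-T = 25 → Z
  i= 9: O-B = 13 → N
  i=10: V-R =  4 → E
  i=11: W-P =  7 → H
  i=12: E-F = 25 → Z
  i=13: G-M = 20 → U
  i=14: T-E = 15 → P
  i=15: N-O = 25 → Z
  i=16: C-P = 13 → N
  i=17: P-L =  4 → E
  i=18: X-Q =  7 → H
  i=19: F-G = 25 → Z
  i=20: B-H = 20 → U
  i=21: A-L = 15 → P
  i=22: Z-A = 25 → Z
  i=23: L-Y = 13 → N
  i=24: B-X =  4 → E
  i=25: C-V =  7 → H
  i=26: D-E = 25 → Z
  i=27: Z-F = 20 → U
  i=28: M-X = 15 → P
  i=29: Z-A = 25 → Z
  i=30: M-Z = 13 → N
  i=31: D-Z =  4 → E
  i=32: D-W =  7 → H
  i=33: H-I = 25 → Z
  i=34: Y-E = 20 → U
  i=35: W-H = 15 → P
  i=36: N-O = 25 → Z
  shifts repeat with period 7: PZNEHZU

PZNEHZU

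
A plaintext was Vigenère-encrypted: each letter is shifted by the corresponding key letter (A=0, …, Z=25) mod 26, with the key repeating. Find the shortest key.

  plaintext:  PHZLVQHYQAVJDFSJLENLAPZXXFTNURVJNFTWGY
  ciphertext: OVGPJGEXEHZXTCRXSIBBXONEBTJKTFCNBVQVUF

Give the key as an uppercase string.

  i= 0: O-P = 25 → Z
  i= 1: V-H = 14 → O
  i= 2: G-Z =  7 → H
  i= 3: P-L =  4 → E
  i= 4: J-V = 14 → O
  i= 5: G-Q = 16 → Q
  i= 6: E-H = 23 → X
  i= 7: X-Y = 25 → Z
  i= 8: E-Q = 14 → O
  i= 9: H-A =  7 → H
  i=10: Z-V =  4 → E
  i=11: X-J = 14 → O
  i=12: T-D = 16 → Q
  i=13: C-F = 23 → X
  i=14: R-S = 25 → Z
  i=15: X-J = 14 → O
  i=16: S-L =  7 → H
  i=17: I-E =  4 → E
  i=18: B-N = 14 → O
  i=19: B-L = 16 → Q
  i=20: X-A = 23 → X
  i=21: O-P = 25 → Z
  i=22: N-Z = 14 → O
  i=23: E-X =  7 → H
  i=24: B-X =  4 → E
  i=25: T-F = 14 → O
  i=26: J-T = 16 → Q
  i=27: K-N = 23 → X
  i=28: T-U = 25 → Z
  i=29: F-R = 14 → O
  i=30: C-V =  7 → H
  i=31: N-J =  4 → E
  i=32: B-N = 14 → O
  i=33: V-F = 16 → Q
  i=34: Q-T = 23 → X
  i=35: V-W = 25 → Z
  i=36: U-G = 14 → O
  i=37: F-Y =  7 → H
  shifts repeat with period 7: ZOHEOQX

ZOHEOQX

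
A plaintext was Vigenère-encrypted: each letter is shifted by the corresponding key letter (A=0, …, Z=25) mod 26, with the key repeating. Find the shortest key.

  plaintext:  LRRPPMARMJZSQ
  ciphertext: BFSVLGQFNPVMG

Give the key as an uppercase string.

  i= 0: B-L = 16 → Q
  i= 1: F-R = 14 → O
  i= 2: S-R =  1 → B
  i= 3: V-P =  6 → G
  i= 4: L-P = 22 → W
  i= 5: G-M = 20 → U
  i= 6: Q-A = 16 → Q
  i= 7: F-R = 14 → O
  i= 8: N-M =  1 → B
  i= 9: P-J =  6 → G
  i=10: V-Z = 22 → W
  i=11: M-S = 20 → U
  i=12: G-Q = 16 → Q
  shifts repeat with period 6: QOBGWU

QOBGWU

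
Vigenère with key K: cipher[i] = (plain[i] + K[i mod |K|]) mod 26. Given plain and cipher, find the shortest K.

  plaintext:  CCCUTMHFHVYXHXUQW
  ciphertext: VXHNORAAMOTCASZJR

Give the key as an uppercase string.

  i= 0: V-C = 19 → T
  i= 1: X-C = 21 → V
  i= 2: H-C =  5 → F
  i= 3: N-U = 19 → T
  i= 4: O-T = 21 → V
  i= 5: R-M =  5 → F
  i= 6: A-H = 19 → T
  i= 7: A-F = 21 → V
  i= 8: M-H =  5 → F
  i= 9: O-V = 19 → T
  i=10: T-Y = 21 → V
  i=11: C-X =  5 → F
  i=12: A-H = 19 → T
  i=13: S-X = 21 → V
  i=14: Z-U =  5 → F
  i=15: J-Q = 19 → T
  i=16: R-W = 21 → V
  shifts repeat with period 3: TVF

TVF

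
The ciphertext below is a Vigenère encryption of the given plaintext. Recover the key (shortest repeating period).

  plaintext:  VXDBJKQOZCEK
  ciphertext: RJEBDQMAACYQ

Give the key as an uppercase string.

WMBAUG

  i= 0: R-V = 22 → W
  i= 1: J-X = 12 → M
  i= 2: E-D =  1 → B
  i= 3: B-B =  0 → A
  i= 4: D-J = 20 → U
  i= 5: Q-K =  6 → G
  i= 6: M-Q = 22 → W
  i= 7: A-O = 12 → M
  i= 8: A-Z =  1 → B
  i= 9: C-C =  0 → A
  i=10: Y-E = 20 → U
  i=11: Q-K =  6 → G
  shifts repeat with period 6: WMBAUG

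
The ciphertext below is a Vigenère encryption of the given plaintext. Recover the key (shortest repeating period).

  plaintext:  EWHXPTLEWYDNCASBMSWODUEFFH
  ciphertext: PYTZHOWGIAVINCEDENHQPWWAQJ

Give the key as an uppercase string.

LCMCSV

  i= 0: P-E = 11 → L
  i= 1: Y-W =  2 → C
  i= 2: T-H = 12 → M
  i= 3: Z-X =  2 → C
  i= 4: H-P = 18 → S
  i= 5: O-T = 21 → V
  i= 6: W-L = 11 → L
  i= 7: G-E =  2 → C
  i= 8: I-W = 12 → M
  i= 9: A-Y =  2 → C
  i=10: V-D = 18 → S
  i=11: I-N = 21 → V
  i=12: N-C = 11 → L
  i=13: C-A =  2 → C
  i=14: E-S = 12 → M
  i=15: D-B =  2 → C
  i=16: E-M = 18 → S
  i=17: N-S = 21 → V
  i=18: H-W = 11 → L
  i=19: Q-O =  2 → C
  i=20: P-D = 12 → M
  i=21: W-U =  2 → C
  i=22: W-E = 18 → S
  i=23: A-F = 21 → V
  i=24: Q-F = 11 → L
  i=25: J-H =  2 → C
  shifts repeat with period 6: LCMCSV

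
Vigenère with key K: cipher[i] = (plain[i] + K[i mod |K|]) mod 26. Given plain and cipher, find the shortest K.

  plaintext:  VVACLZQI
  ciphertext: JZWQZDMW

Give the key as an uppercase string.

OEWO

  i= 0: J-V = 14 → O
  i= 1: Z-V =  4 → E
  i= 2: W-A = 22 → W
  i= 3: Q-C = 14 → O
  i= 4: Z-L = 14 → O
  i= 5: D-Z =  4 → E
  i= 6: M-Q = 22 → W
  i= 7: W-I = 14 → O
  shifts repeat with period 4: OEWO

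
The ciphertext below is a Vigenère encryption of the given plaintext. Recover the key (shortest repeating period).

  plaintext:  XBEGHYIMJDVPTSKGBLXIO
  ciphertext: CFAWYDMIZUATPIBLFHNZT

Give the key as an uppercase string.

FEWQR

  i= 0: C-X =  5 → F
  i= 1: F-B =  4 → E
  i= 2: A-E = 22 → W
  i= 3: W-G = 16 → Q
  i= 4: Y-H = 17 → R
  i= 5: D-Y =  5 → F
  i= 6: M-I =  4 → E
  i= 7: I-M = 22 → W
  i= 8: Z-J = 16 → Q
  i= 9: U-D = 17 → R
  i=10: A-V =  5 → F
  i=11: T-P =  4 → E
  i=12: P-T = 22 → W
  i=13: I-S = 16 → Q
  i=14: B-K = 17 → R
  i=15: L-G =  5 → F
  i=16: F-B =  4 → E
  i=17: H-L = 22 → W
  i=18: N-X = 16 → Q
  i=19: Z-I = 17 → R
  i=20: T-O =  5 → F
  shifts repeat with period 5: FEWQR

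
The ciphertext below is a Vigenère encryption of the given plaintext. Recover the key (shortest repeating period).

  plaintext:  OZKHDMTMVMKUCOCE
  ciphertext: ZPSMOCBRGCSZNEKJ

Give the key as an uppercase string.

LQIF

  i= 0: Z-O = 11 → L
  i= 1: P-Z = 16 → Q
  i= 2: S-K =  8 → I
  i= 3: M-H =  5 → F
  i= 4: O-D = 11 → L
  i= 5: C-M = 16 → Q
  i= 6: B-T =  8 → I
  i= 7: R-M =  5 → F
  i= 8: G-V = 11 → L
  i= 9: C-M = 16 → Q
  i=10: S-K =  8 → I
  i=11: Z-U =  5 → F
  i=12: N-C = 11 → L
  i=13: E-O = 16 → Q
  i=14: K-C =  8 → I
  i=15: J-E =  5 → F
  shifts repeat with period 4: LQIF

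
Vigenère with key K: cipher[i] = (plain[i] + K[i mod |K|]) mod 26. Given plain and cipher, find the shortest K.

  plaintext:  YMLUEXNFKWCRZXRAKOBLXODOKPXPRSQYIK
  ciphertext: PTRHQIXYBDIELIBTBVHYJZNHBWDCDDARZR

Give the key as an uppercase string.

  i= 0: P-Y = 17 → R
  i= 1: T-M =  7 → H
  i= 2: R-L =  6 → G
  i= 3: H-U = 13 → N
  i= 4: Q-E = 12 → M
  i= 5: I-X = 11 → L
  i= 6: X-N = 10 → K
  i= 7: Y-F = 19 → T
  i= 8: B-K = 17 → R
  i= 9: D-W =  7 → H
  i=10: I-C =  6 → G
  i=11: E-R = 13 → N
  i=12: L-Z = 12 → M
  i=13: I-X = 11 → L
  i=14: B-R = 10 → K
  i=15: T-A = 19 → T
  i=16: B-K = 17 → R
  i=17: V-O =  7 → H
  i=18: H-B =  6 → G
  i=19: Y-L = 13 → N
  i=20: J-X = 12 → M
  i=21: Z-O = 11 → L
  i=22: N-D = 10 → K
  i=23: H-O = 19 → T
  i=24: B-K = 17 → R
  i=25: W-P =  7 → H
  i=26: D-X =  6 → G
  i=27: C-P = 13 → N
  i=28: D-R = 12 → M
  i=29: D-S = 11 → L
  i=30: A-Q = 10 → K
  i=31: R-Y = 19 → T
  i=32: Z-I = 17 → R
  i=33: R-K =  7 → H
  shifts repeat with period 8: RHGNMLKT

RHGNMLKT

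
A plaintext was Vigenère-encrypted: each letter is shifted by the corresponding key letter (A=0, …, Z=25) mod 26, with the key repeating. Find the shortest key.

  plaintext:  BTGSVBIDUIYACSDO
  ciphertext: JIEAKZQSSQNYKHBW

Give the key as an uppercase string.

IPY

  i= 0: J-B =  8 → I
  i= 1: I-T = 15 → P
  i= 2: E-G = 24 → Y
  i= 3: A-S =  8 → I
  i= 4: K-V = 15 → P
  i= 5: Z-B = 24 → Y
  i= 6: Q-I =  8 → I
  i= 7: S-D = 15 → P
  i= 8: S-U = 24 → Y
  i= 9: Q-I =  8 → I
  i=10: N-Y = 15 → P
  i=11: Y-A = 24 → Y
  i=12: K-C =  8 → I
  i=13: H-S = 15 → P
  i=14: B-D = 24 → Y
  i=15: W-O =  8 → I
  shifts repeat with period 3: IPY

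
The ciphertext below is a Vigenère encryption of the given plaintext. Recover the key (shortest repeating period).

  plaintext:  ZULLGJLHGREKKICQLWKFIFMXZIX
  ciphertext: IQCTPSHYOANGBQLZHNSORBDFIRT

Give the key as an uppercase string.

  i= 0: I-Z =  9 → J
  i= 1: Q-U = 22 → W
  i= 2: C-L = 17 → R
  i= 3: T-L =  8 → I
  i= 4: P-G =  9 → J
  i= 5: S-J =  9 → J
  i= 6: H-L = 22 → W
  i= 7: Y-H = 17 → R
  i= 8: O-G =  8 → I
  i= 9: A-R =  9 → J
  i=10: N-E =  9 → J
  i=11: G-K = 22 → W
  i=12: B-K = 17 → R
  i=13: Q-I =  8 → I
  i=14: L-C =  9 → J
  i=15: Z-Q =  9 → J
  i=16: H-L = 22 → W
  i=17: N-W = 17 → R
  i=18: S-K =  8 → I
  i=19: O-F =  9 → J
  i=20: R-I =  9 → J
  i=21: B-F = 22 → W
  i=22: D-M = 17 → R
  i=23: F-X =  8 → I
  i=24: I-Z =  9 → J
  i=25: R-I =  9 → J
  i=26: T-X = 22 → W
  shifts repeat with period 5: JWRIJ

JWRIJ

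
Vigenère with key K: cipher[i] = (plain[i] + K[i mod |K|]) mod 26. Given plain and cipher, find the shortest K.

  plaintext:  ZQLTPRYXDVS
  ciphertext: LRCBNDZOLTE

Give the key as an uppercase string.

  i= 0: L-Z = 12 → M
  i= 1: R-Q =  1 → B
  i= 2: C-L = 17 → R
  i= 3: B-T =  8 → I
  i= 4: N-P = 24 → Y
  i= 5: D-R = 12 → M
  i= 6: Z-Y =  1 → B
  i= 7: O-X = 17 → R
  i= 8: L-D =  8 → I
  i= 9: T-V = 24 → Y
  i=10: E-S = 12 → M
  shifts repeat with period 5: MBRIY

MBRIY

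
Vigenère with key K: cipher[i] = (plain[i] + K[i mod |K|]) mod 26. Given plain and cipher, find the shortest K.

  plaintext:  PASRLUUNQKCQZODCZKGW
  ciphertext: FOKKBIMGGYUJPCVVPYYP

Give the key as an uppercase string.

  i= 0: F-P = 16 → Q
  i= 1: O-A = 14 → O
  i= 2: K-S = 18 → S
  i= 3: K-R = 19 → T
  i= 4: B-L = 16 → Q
  i= 5: I-U = 14 → O
  i= 6: M-U = 18 → S
  i= 7: G-N = 19 → T
  i= 8: G-Q = 16 → Q
  i= 9: Y-K = 14 → O
  i=10: U-C = 18 → S
  i=11: J-Q = 19 → T
  i=12: P-Z = 16 → Q
  i=13: C-O = 14 → O
  i=14: V-D = 18 → S
  i=15: V-C = 19 → T
  i=16: P-Z = 16 → Q
  i=17: Y-K = 14 → O
  i=18: Y-G = 18 → S
  i=19: P-W = 19 → T
  shifts repeat with period 4: QOST

QOST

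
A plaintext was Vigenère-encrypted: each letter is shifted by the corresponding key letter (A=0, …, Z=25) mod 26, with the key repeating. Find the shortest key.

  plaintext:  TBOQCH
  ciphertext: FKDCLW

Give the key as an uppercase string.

MJP

  i= 0: F-T = 12 → M
  i= 1: K-B =  9 → J
  i= 2: D-O = 15 → P
  i= 3: C-Q = 12 → M
  i= 4: L-C =  9 → J
  i= 5: W-H = 15 → P
  shifts repeat with period 3: MJP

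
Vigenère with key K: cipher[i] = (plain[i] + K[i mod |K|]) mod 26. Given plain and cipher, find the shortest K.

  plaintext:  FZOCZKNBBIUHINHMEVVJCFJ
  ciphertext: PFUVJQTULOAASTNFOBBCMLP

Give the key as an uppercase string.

  i= 0: P-F = 10 → K
  i= 1: F-Z =  6 → G
  i= 2: U-O =  6 → G
  i= 3: V-C = 19 → T
  i= 4: J-Z = 10 → K
  i= 5: Q-K =  6 → G
  i= 6: T-N =  6 → G
  i= 7: U-B = 19 → T
  i= 8: L-B = 10 → K
  i= 9: O-I =  6 → G
  i=10: A-U =  6 → G
  i=11: A-H = 19 → T
  i=12: S-I = 10 → K
  i=13: T-N =  6 → G
  i=14: N-H =  6 → G
  i=15: F-M = 19 → T
  i=16: O-E = 10 → K
  i=17: B-V =  6 → G
  i=18: B-V =  6 → G
  i=19: C-J = 19 → T
  i=20: M-C = 10 → K
  i=21: L-F =  6 → G
  i=22: P-J =  6 → G
  shifts repeat with period 4: KGGT

KGGT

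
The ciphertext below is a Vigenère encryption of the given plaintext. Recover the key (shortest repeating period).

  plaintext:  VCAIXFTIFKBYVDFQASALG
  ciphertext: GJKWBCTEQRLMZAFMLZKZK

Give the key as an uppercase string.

LHKOEXAW

  i= 0: G-V = 11 → L
  i= 1: J-C =  7 → H
  i= 2: K-A = 10 → K
  i= 3: W-I = 14 → O
  i= 4: B-X =  4 → E
  i= 5: C-F = 23 → X
  i= 6: T-T =  0 → A
  i= 7: E-I = 22 → W
  i= 8: Q-F = 11 → L
  i= 9: R-K =  7 → H
  i=10: L-B = 10 → K
  i=11: M-Y = 14 → O
  i=12: Z-V =  4 → E
  i=13: A-D = 23 → X
  i=14: F-F =  0 → A
  i=15: M-Q = 22 → W
  i=16: L-A = 11 → L
  i=17: Z-S =  7 → H
  i=18: K-A = 10 → K
  i=19: Z-L = 14 → O
  i=20: K-G =  4 → E
  shifts repeat with period 8: LHKOEXAW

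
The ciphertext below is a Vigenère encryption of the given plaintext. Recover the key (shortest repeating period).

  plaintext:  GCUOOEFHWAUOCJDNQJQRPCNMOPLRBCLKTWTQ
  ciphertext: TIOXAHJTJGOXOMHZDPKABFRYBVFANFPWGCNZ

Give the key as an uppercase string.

NGUJMDEM

  i= 0: T-G = 13 → N
  i= 1: I-C =  6 → G
  i= 2: O-U = 20 → U
  i= 3: X-O =  9 → J
  i= 4: A-O = 12 → M
  i= 5: H-E =  3 → D
  i= 6: J-F =  4 → E
  i= 7: T-H = 12 → M
  i= 8: J-W = 13 → N
  i= 9: G-A =  6 → G
  i=10: O-U = 20 → U
  i=11: X-O =  9 → J
  i=12: O-C = 12 → M
  i=13: M-J =  3 → D
  i=14: H-D =  4 → E
  i=15: Z-N = 12 → M
  i=16: D-Q = 13 → N
  i=17: P-J =  6 → G
  i=18: K-Q = 20 → U
  i=19: A-R =  9 → J
  i=20: B-P = 12 → M
  i=21: F-C =  3 → D
  i=22: R-N =  4 → E
  i=23: Y-M = 12 → M
  i=24: B-O = 13 → N
  i=25: V-P =  6 → G
  i=26: F-L = 20 → U
  i=27: A-R =  9 → J
  i=28: N-B = 12 → M
  i=29: F-C =  3 → D
  i=30: P-L =  4 → E
  i=31: W-K = 12 → M
  i=32: G-T = 13 → N
  i=33: C-W =  6 → G
  i=34: N-T = 20 → U
  i=35: Z-Q =  9 → J
  shifts repeat with period 8: NGUJMDEM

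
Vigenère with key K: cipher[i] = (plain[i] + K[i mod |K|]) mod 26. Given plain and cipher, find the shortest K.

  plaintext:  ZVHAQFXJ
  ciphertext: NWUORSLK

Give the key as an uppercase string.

  i= 0: N-Z = 14 → O
  i= 1: W-V =  1 → B
  i= 2: U-H = 13 → N
  i= 3: O-A = 14 → O
  i= 4: R-Q =  1 → B
  i= 5: S-F = 13 → N
  i= 6: L-X = 14 → O
  i= 7: K-J =  1 → B
  shifts repeat with period 3: OBN

OBN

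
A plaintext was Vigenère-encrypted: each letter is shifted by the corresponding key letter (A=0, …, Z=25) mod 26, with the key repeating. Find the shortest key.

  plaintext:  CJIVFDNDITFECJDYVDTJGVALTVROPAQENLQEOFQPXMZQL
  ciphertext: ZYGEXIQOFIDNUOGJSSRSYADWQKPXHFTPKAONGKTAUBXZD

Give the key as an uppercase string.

XPYJSFDL

  i= 0: Z-C = 23 → X
  i= 1: Y-J = 15 → P
  i= 2: G-I = 24 → Y
  i= 3: E-V =  9 → J
  i= 4: X-F = 18 → S
  i= 5: I-D =  5 → F
  i= 6: Q-N =  3 → D
  i= 7: O-D = 11 → L
  i= 8: F-I = 23 → X
  i= 9: I-T = 15 → P
  i=10: D-F = 24 → Y
  i=11: N-E =  9 → J
  i=12: U-C = 18 → S
  i=13: O-J =  5 → F
  i=14: G-D =  3 → D
  i=15: J-Y = 11 → L
  i=16: S-V = 23 → X
  i=17: S-D = 15 → P
  i=18: R-T = 24 → Y
  i=19: S-J =  9 → J
  i=20: Y-G = 18 → S
  i=21: A-V =  5 → F
  i=22: D-A =  3 → D
  i=23: W-L = 11 → L
  i=24: Q-T = 23 → X
  i=25: K-V = 15 → P
  i=26: P-R = 24 → Y
  i=27: X-O =  9 → J
  i=28: H-P = 18 → S
  i=29: F-A =  5 → F
  i=30: T-Q =  3 → D
  i=31: P-E = 11 → L
  i=32: K-N = 23 → X
  i=33: A-L = 15 → P
  i=34: O-Q = 24 → Y
  i=35: N-E =  9 → J
  i=36: G-O = 18 → S
  i=37: K-F =  5 → F
  i=38: T-Q =  3 → D
  i=39: A-P = 11 → L
  i=40: U-X = 23 → X
  i=41: B-M = 15 → P
  i=42: X-Z = 24 → Y
  i=43: Z-Q =  9 → J
  i=44: D-L = 18 → S
  shifts repeat with period 8: XPYJSFDL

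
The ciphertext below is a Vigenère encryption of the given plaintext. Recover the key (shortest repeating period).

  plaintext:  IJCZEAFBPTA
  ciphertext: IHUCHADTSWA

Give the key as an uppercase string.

AYSDD

  i= 0: I-I =  0 → A
  i= 1: H-J = 24 → Y
  i= 2: U-C = 18 → S
  i= 3: C-Z =  3 → D
  i= 4: H-E =  3 → D
  i= 5: A-A =  0 → A
  i= 6: D-F = 24 → Y
  i= 7: T-B = 18 → S
  i= 8: S-P =  3 → D
  i= 9: W-T =  3 → D
  i=10: A-A =  0 → A
  shifts repeat with period 5: AYSDD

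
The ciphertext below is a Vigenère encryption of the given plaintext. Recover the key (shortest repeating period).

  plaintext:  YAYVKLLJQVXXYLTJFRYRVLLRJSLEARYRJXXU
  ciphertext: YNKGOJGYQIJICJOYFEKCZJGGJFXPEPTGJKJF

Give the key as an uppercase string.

ANMLEYVP

  i= 0: Y-Y =  0 → A
  i= 1: N-A = 13 → N
  i= 2: K-Y = 12 → M
  i= 3: G-V = 11 → L
  i= 4: O-K =  4 → E
  i= 5: J-L = 24 → Y
  i= 6: G-L = 21 → V
  i= 7: Y-J = 15 → P
  i= 8: Q-Q =  0 → A
  i= 9: I-V = 13 → N
  i=10: J-X = 12 → M
  i=11: I-X = 11 → L
  i=12: C-Y =  4 → E
  i=13: J-L = 24 → Y
  i=14: O-T = 21 → V
  i=15: Y-J = 15 → P
  i=16: F-F =  0 → A
  i=17: E-R = 13 → N
  i=18: K-Y = 12 → M
  i=19: C-R = 11 → L
  i=20: Z-V =  4 → E
  i=21: J-L = 24 → Y
  i=22: G-L = 21 → V
  i=23: G-R = 15 → P
  i=24: J-J =  0 → A
  i=25: F-S = 13 → N
  i=26: X-L = 12 → M
  i=27: P-E = 11 → L
  i=28: E-A =  4 → E
  i=29: P-R = 24 → Y
  i=30: T-Y = 21 → V
  i=31: G-R = 15 → P
  i=32: J-J =  0 → A
  i=33: K-X = 13 → N
  i=34: J-X = 12 → M
  i=35: F-U = 11 → L
  shifts repeat with period 8: ANMLEYVP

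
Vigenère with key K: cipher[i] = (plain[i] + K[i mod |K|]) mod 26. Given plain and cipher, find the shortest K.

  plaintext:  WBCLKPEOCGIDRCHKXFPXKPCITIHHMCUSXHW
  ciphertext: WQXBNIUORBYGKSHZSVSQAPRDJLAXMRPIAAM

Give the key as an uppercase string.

APVQDTQ

  i= 0: W-W =  0 → A
  i= 1: Q-B = 15 → P
  i= 2: X-C = 21 → V
  i= 3: B-L = 16 → Q
  i= 4: N-K =  3 → D
  i= 5: I-P = 19 → T
  i= 6: U-E = 16 → Q
  i= 7: O-O =  0 → A
  i= 8: R-C = 15 → P
  i= 9: B-G = 21 → V
  i=10: Y-I = 16 → Q
  i=11: G-D =  3 → D
  i=12: K-R = 19 → T
  i=13: S-C = 16 → Q
  i=14: H-H =  0 → A
  i=15: Z-K = 15 → P
  i=16: S-X = 21 → V
  i=17: V-F = 16 → Q
  i=18: S-P =  3 → D
  i=19: Q-X = 19 → T
  i=20: A-K = 16 → Q
  i=21: P-P =  0 → A
  i=22: R-C = 15 → P
  i=23: D-I = 21 → V
  i=24: J-T = 16 → Q
  i=25: L-I =  3 → D
  i=26: A-H = 19 → T
  i=27: X-H = 16 → Q
  i=28: M-M =  0 → A
  i=29: R-C = 15 → P
  i=30: P-U = 21 → V
  i=31: I-S = 16 → Q
  i=32: A-X =  3 → D
  i=33: A-H = 19 → T
  i=34: M-W = 16 → Q
  shifts repeat with period 7: APVQDTQ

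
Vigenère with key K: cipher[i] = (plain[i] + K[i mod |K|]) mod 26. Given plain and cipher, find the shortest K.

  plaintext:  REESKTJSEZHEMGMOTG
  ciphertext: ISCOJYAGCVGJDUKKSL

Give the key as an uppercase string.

ROYWZF

  i= 0: I-R = 17 → R
  i= 1: S-E = 14 → O
  i= 2: C-E = 24 → Y
  i= 3: O-S = 22 → W
  i= 4: J-K = 25 → Z
  i= 5: Y-T =  5 → F
  i= 6: A-J = 17 → R
  i= 7: G-S = 14 → O
  i= 8: C-E = 24 → Y
  i= 9: V-Z = 22 → W
  i=10: G-H = 25 → Z
  i=11: J-E =  5 → F
  i=12: D-M = 17 → R
  i=13: U-G = 14 → O
  i=14: K-M = 24 → Y
  i=15: K-O = 22 → W
  i=16: S-T = 25 → Z
  i=17: L-G =  5 → F
  shifts repeat with period 6: ROYWZF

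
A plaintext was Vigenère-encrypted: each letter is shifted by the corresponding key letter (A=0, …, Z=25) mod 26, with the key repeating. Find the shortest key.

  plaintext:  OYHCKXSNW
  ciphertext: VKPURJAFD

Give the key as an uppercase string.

HMIS

  i= 0: V-O =  7 → H
  i= 1: K-Y = 12 → M
  i= 2: P-H =  8 → I
  i= 3: U-C = 18 → S
  i= 4: R-K =  7 → H
  i= 5: J-X = 12 → M
  i= 6: A-S =  8 → I
  i= 7: F-N = 18 → S
  i= 8: D-W =  7 → H
  shifts repeat with period 4: HMIS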